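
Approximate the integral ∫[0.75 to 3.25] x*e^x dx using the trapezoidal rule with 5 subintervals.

f(x) = x*e^x
a = 0.75, b = 3.25, n = 5
h = (b - a)/n = 0.500000

Trapezoidal rule: (h/2)[f(x₀) + 2f(x₁) + 2f(x₂) + ... + f(xₙ)]

x_0 = 0.7500, f(x_0) = 1.587750, coefficient = 1
x_1 = 1.2500, f(x_1) = 4.362929, coefficient = 2
x_2 = 1.7500, f(x_2) = 10.070555, coefficient = 2
x_3 = 2.2500, f(x_3) = 21.347406, coefficient = 2
x_4 = 2.7500, f(x_4) = 43.017238, coefficient = 2
x_5 = 3.2500, f(x_5) = 83.818605, coefficient = 1

I ≈ (0.500000/2) × 243.002608 = 60.750652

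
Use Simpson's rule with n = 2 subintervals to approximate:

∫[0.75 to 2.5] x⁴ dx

f(x) = x⁴
a = 0.75, b = 2.5, n = 2
h = (b - a)/n = 0.875000

Simpson's rule: (h/3)[f(x₀) + 4f(x₁) + 2f(x₂) + ... + f(xₙ)]

x_0 = 0.7500, f(x_0) = 0.316406, coefficient = 1
x_1 = 1.6250, f(x_1) = 6.972900, coefficient = 4
x_2 = 2.5000, f(x_2) = 39.062500, coefficient = 1

I ≈ (0.875000/3) × 67.270508 = 19.620565
Exact value: 19.483789
Error: 0.136776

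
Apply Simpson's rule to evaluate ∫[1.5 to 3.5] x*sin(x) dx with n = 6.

f(x) = x*sin(x)
a = 1.5, b = 3.5, n = 6
h = (b - a)/n = 0.333333

Simpson's rule: (h/3)[f(x₀) + 4f(x₁) + 2f(x₂) + ... + f(xₙ)]

x_0 = 1.5000, f(x_0) = 1.496242, coefficient = 1
x_1 = 1.8333, f(x_1) = 1.770514, coefficient = 4
x_2 = 2.1667, f(x_2) = 1.793264, coefficient = 2
x_3 = 2.5000, f(x_3) = 1.496180, coefficient = 4
x_4 = 2.8333, f(x_4) = 0.859635, coefficient = 2
x_5 = 3.1667, f(x_5) = -0.079393, coefficient = 4
x_6 = 3.5000, f(x_6) = -1.227741, coefficient = 1

I ≈ (0.333333/3) × 18.323503 = 2.035945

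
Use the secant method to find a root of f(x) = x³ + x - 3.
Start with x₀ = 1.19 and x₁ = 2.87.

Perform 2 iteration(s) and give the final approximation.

f(x) = x³ + x - 3
x₀ = 1.19, x₁ = 2.87

Secant formula: x_{n+1} = x_n - f(x_n)(x_n - x_{n-1})/(f(x_n) - f(x_{n-1}))

Iteration 1:
  f(1.190000) = -0.124841
  f(2.870000) = 23.509903
  x_2 = 2.870000 - 23.509903×(2.870000 - 1.190000)/(23.509903 - (-0.124841))
       = 1.198874
Iteration 2:
  f(2.870000) = 23.509903
  f(1.198874) = -0.077986
  x_3 = 1.198874 - (-0.077986)×(1.198874 - 2.870000)/(-0.077986 - 23.509903)
       = 1.204399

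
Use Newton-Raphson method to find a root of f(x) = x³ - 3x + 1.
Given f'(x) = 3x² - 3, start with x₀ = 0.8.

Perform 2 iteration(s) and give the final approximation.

f(x) = x³ - 3x + 1
f'(x) = 3x² - 3
x₀ = 0.8

Newton-Raphson formula: x_{n+1} = x_n - f(x_n)/f'(x_n)

Iteration 1:
  f(0.800000) = -0.888000
  f'(0.800000) = -1.080000
  x_1 = 0.800000 - (-0.888000)/(-1.080000) = -0.022222
Iteration 2:
  f(-0.022222) = 1.066656
  f'(-0.022222) = -2.998519
  x_2 = -0.022222 - 1.066656/(-2.998519) = 0.333505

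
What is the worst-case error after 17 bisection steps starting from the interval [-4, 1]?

Bisection error bound: |error| ≤ (b-a)/2^n
|error| ≤ (1 - (-4))/2^17 = 5/2^17
|error| ≤ 0.0000381470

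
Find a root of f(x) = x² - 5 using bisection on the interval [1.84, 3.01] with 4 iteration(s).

f(x) = x² - 5
Initial interval: [1.84, 3.01]

Iteration 1:
  c_1 = (1.840000 + 3.010000)/2 = 2.425000
  f(c_1) = f(2.425000) = 0.880625
  f(a) × f(c) < 0, new interval: [1.840000, 2.425000]
Iteration 2:
  c_2 = (1.840000 + 2.425000)/2 = 2.132500
  f(c_2) = f(2.132500) = -0.452444
  f(a) × f(c) ≥ 0, new interval: [2.132500, 2.425000]
Iteration 3:
  c_3 = (2.132500 + 2.425000)/2 = 2.278750
  f(c_3) = f(2.278750) = 0.192702
  f(a) × f(c) < 0, new interval: [2.132500, 2.278750]
Iteration 4:
  c_4 = (2.132500 + 2.278750)/2 = 2.205625
  f(c_4) = f(2.205625) = -0.135218
  f(a) × f(c) ≥ 0, new interval: [2.205625, 2.278750]

After 4 iteration(s), the approximation is c_4 = 2.205625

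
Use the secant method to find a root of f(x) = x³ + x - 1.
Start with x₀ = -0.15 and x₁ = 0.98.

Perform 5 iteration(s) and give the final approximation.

f(x) = x³ + x - 1
x₀ = -0.15, x₁ = 0.98

Secant formula: x_{n+1} = x_n - f(x_n)(x_n - x_{n-1})/(f(x_n) - f(x_{n-1}))

Iteration 1:
  f(-0.150000) = -1.153375
  f(0.980000) = 0.921192
  x_2 = 0.980000 - 0.921192×(0.980000 - (-0.150000))/(0.921192 - (-1.153375))
       = 0.478234
Iteration 2:
  f(0.980000) = 0.921192
  f(0.478234) = -0.412390
  x_3 = 0.478234 - (-0.412390)×(0.478234 - 0.980000)/(-0.412390 - 0.921192)
       = 0.633398
Iteration 3:
  f(0.478234) = -0.412390
  f(0.633398) = -0.112488
  x_4 = 0.633398 - (-0.112488)×(0.633398 - 0.478234)/(-0.112488 - (-0.412390))
       = 0.691597
Iteration 4:
  f(0.633398) = -0.112488
  f(0.691597) = 0.022392
  x_5 = 0.691597 - 0.022392×(0.691597 - 0.633398)/(0.022392 - (-0.112488))
       = 0.681935
Iteration 5:
  f(0.691597) = 0.022392
  f(0.681935) = -0.000941
  x_6 = 0.681935 - (-0.000941)×(0.681935 - 0.691597)/(-0.000941 - 0.022392)
       = 0.682325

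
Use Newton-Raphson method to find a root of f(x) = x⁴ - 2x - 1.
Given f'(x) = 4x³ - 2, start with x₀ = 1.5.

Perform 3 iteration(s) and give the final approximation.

f(x) = x⁴ - 2x - 1
f'(x) = 4x³ - 2
x₀ = 1.5

Newton-Raphson formula: x_{n+1} = x_n - f(x_n)/f'(x_n)

Iteration 1:
  f(1.500000) = 1.062500
  f'(1.500000) = 11.500000
  x_1 = 1.500000 - 1.062500/11.500000 = 1.407609
Iteration 2:
  f(1.407609) = 0.110579
  f'(1.407609) = 9.155931
  x_2 = 1.407609 - 0.110579/9.155931 = 1.395531
Iteration 3:
  f(1.395531) = 0.001724
  f'(1.395531) = 8.871234
  x_3 = 1.395531 - 0.001724/8.871234 = 1.395337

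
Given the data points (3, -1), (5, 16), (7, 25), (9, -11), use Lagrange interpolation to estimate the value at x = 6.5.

Lagrange interpolation formula:
P(x) = Σ yᵢ × Lᵢ(x)
where Lᵢ(x) = Π_{j≠i} (x - xⱼ)/(xᵢ - xⱼ)

L_0(6.5) = (6.5 - 5)/(3 - 5) × (6.5 - 7)/(3 - 7) × (6.5 - 9)/(3 - 9) = -0.039062
L_1(6.5) = (6.5 - 3)/(5 - 3) × (6.5 - 7)/(5 - 7) × (6.5 - 9)/(5 - 9) = 0.273438
L_2(6.5) = (6.5 - 3)/(7 - 3) × (6.5 - 5)/(7 - 5) × (6.5 - 9)/(7 - 9) = 0.820312
L_3(6.5) = (6.5 - 3)/(9 - 3) × (6.5 - 5)/(9 - 5) × (6.5 - 7)/(9 - 7) = -0.054688

P(6.5) = (-1)×L_0(6.5) + 16×L_1(6.5) + 25×L_2(6.5) + (-11)×L_3(6.5)
P(6.5) = 25.523438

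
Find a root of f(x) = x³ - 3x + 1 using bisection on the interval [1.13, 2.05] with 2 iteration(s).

f(x) = x³ - 3x + 1
Initial interval: [1.13, 2.05]

Iteration 1:
  c_1 = (1.130000 + 2.050000)/2 = 1.590000
  f(c_1) = f(1.590000) = 0.249679
  f(a) × f(c) < 0, new interval: [1.130000, 1.590000]
Iteration 2:
  c_2 = (1.130000 + 1.590000)/2 = 1.360000
  f(c_2) = f(1.360000) = -0.564544
  f(a) × f(c) ≥ 0, new interval: [1.360000, 1.590000]

After 2 iteration(s), the approximation is c_2 = 1.360000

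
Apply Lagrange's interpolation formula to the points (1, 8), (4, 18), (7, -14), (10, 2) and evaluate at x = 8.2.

Lagrange interpolation formula:
P(x) = Σ yᵢ × Lᵢ(x)
where Lᵢ(x) = Π_{j≠i} (x - xⱼ)/(xᵢ - xⱼ)

L_0(8.2) = (8.2 - 4)/(1 - 4) × (8.2 - 7)/(1 - 7) × (8.2 - 10)/(1 - 10) = 0.056000
L_1(8.2) = (8.2 - 1)/(4 - 1) × (8.2 - 7)/(4 - 7) × (8.2 - 10)/(4 - 10) = -0.288000
L_2(8.2) = (8.2 - 1)/(7 - 1) × (8.2 - 4)/(7 - 4) × (8.2 - 10)/(7 - 10) = 1.008000
L_3(8.2) = (8.2 - 1)/(10 - 1) × (8.2 - 4)/(10 - 4) × (8.2 - 7)/(10 - 7) = 0.224000

P(8.2) = 8×L_0(8.2) + 18×L_1(8.2) + (-14)×L_2(8.2) + 2×L_3(8.2)
P(8.2) = -18.400000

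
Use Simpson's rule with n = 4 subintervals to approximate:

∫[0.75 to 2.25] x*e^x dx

f(x) = x*e^x
a = 0.75, b = 2.25, n = 4
h = (b - a)/n = 0.375000

Simpson's rule: (h/3)[f(x₀) + 4f(x₁) + 2f(x₂) + ... + f(xₙ)]

x_0 = 0.7500, f(x_0) = 1.587750, coefficient = 1
x_1 = 1.1250, f(x_1) = 3.465244, coefficient = 4
x_2 = 1.5000, f(x_2) = 6.722534, coefficient = 2
x_3 = 1.8750, f(x_3) = 12.226536, coefficient = 4
x_4 = 2.2500, f(x_4) = 21.347406, coefficient = 1

I ≈ (0.375000/3) × 99.147342 = 12.393418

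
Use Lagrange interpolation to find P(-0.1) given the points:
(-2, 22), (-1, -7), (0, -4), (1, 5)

Lagrange interpolation formula:
P(x) = Σ yᵢ × Lᵢ(x)
where Lᵢ(x) = Π_{j≠i} (x - xⱼ)/(xᵢ - xⱼ)

L_0(-0.1) = (-0.1 - (-1))/(-2 - (-1)) × (-0.1 - 0)/(-2 - 0) × (-0.1 - 1)/(-2 - 1) = -0.016500
L_1(-0.1) = (-0.1 - (-2))/(-1 - (-2)) × (-0.1 - 0)/(-1 - 0) × (-0.1 - 1)/(-1 - 1) = 0.104500
L_2(-0.1) = (-0.1 - (-2))/(0 - (-2)) × (-0.1 - (-1))/(0 - (-1)) × (-0.1 - 1)/(0 - 1) = 0.940500
L_3(-0.1) = (-0.1 - (-2))/(1 - (-2)) × (-0.1 - (-1))/(1 - (-1)) × (-0.1 - 0)/(1 - 0) = -0.028500

P(-0.1) = 22×L_0(-0.1) + (-7)×L_1(-0.1) + (-4)×L_2(-0.1) + 5×L_3(-0.1)
P(-0.1) = -4.999000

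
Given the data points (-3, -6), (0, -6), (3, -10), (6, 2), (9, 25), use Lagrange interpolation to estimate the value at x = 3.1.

Lagrange interpolation formula:
P(x) = Σ yᵢ × Lᵢ(x)
where Lᵢ(x) = Π_{j≠i} (x - xⱼ)/(xᵢ - xⱼ)

L_0(3.1) = (3.1 - 0)/(-3 - 0) × (3.1 - 3)/(-3 - 3) × (3.1 - 6)/(-3 - 6) × (3.1 - 9)/(-3 - 9) = 0.002728
L_1(3.1) = (3.1 - (-3))/(0 - (-3)) × (3.1 - 3)/(0 - 3) × (3.1 - 6)/(0 - 6) × (3.1 - 9)/(0 - 9) = -0.021476
L_2(3.1) = (3.1 - (-3))/(3 - (-3)) × (3.1 - 0)/(3 - 0) × (3.1 - 6)/(3 - 6) × (3.1 - 9)/(3 - 9) = 0.998611
L_3(3.1) = (3.1 - (-3))/(6 - (-3)) × (3.1 - 0)/(6 - 0) × (3.1 - 3)/(6 - 3) × (3.1 - 9)/(6 - 9) = 0.022957
L_4(3.1) = (3.1 - (-3))/(9 - (-3)) × (3.1 - 0)/(9 - 0) × (3.1 - 3)/(9 - 3) × (3.1 - 6)/(9 - 6) = -0.002821

P(3.1) = (-6)×L_0(3.1) + (-6)×L_1(3.1) + (-10)×L_2(3.1) + 2×L_3(3.1) + 25×L_4(3.1)
P(3.1) = -9.898242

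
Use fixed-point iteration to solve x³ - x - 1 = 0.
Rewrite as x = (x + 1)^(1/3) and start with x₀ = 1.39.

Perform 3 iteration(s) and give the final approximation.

Equation: x³ - x - 1 = 0
Fixed-point form: x = (x + 1)^(1/3)
x₀ = 1.39

x_1 = g(1.390000) = 1.337004
x_2 = g(1.337004) = 1.327048
x_3 = g(1.327048) = 1.325160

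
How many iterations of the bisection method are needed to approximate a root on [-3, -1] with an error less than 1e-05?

We need (b-a)/2^n ≤ 1e-05
(-1 - (-3))/2^n ≤ 1e-05
2/2^n ≤ 1e-05
2^n ≥ 200000
n ≥ log₂(200000) = 17.61
n ≥ 18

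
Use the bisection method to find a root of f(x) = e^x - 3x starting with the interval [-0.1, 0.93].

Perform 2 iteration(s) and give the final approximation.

f(x) = e^x - 3x
Initial interval: [-0.1, 0.93]

Iteration 1:
  c_1 = (-0.100000 + 0.930000)/2 = 0.415000
  f(c_1) = f(0.415000) = 0.269371
  f(a) × f(c) ≥ 0, new interval: [0.415000, 0.930000]
Iteration 2:
  c_2 = (0.415000 + 0.930000)/2 = 0.672500
  f(c_2) = f(0.672500) = -0.058371
  f(a) × f(c) < 0, new interval: [0.415000, 0.672500]

After 2 iteration(s), the approximation is c_2 = 0.672500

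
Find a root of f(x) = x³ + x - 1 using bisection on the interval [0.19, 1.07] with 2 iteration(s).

f(x) = x³ + x - 1
Initial interval: [0.19, 1.07]

Iteration 1:
  c_1 = (0.190000 + 1.070000)/2 = 0.630000
  f(c_1) = f(0.630000) = -0.119953
  f(a) × f(c) ≥ 0, new interval: [0.630000, 1.070000]
Iteration 2:
  c_2 = (0.630000 + 1.070000)/2 = 0.850000
  f(c_2) = f(0.850000) = 0.464125
  f(a) × f(c) < 0, new interval: [0.630000, 0.850000]

After 2 iteration(s), the approximation is c_2 = 0.850000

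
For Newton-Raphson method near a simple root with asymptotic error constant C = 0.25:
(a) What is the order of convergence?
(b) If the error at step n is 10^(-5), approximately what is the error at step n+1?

(a) Newton-Raphson has quadratic (order 2) convergence near simple roots.
    This means |e_{n+1}| ≈ C|e_n|².

(b) With |e_n| = 10^(-5) and C = 0.25:
    |e_{n+1}| ≈ 0.25 × (10^(-5))² = 0.25 × 10^(-10)

(a) 2 (quadratic); (b) |e_{n+1}| ≈ 2.500e-11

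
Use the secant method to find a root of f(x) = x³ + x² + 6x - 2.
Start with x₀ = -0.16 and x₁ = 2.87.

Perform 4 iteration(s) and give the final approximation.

f(x) = x³ + x² + 6x - 2
x₀ = -0.16, x₁ = 2.87

Secant formula: x_{n+1} = x_n - f(x_n)(x_n - x_{n-1})/(f(x_n) - f(x_{n-1}))

Iteration 1:
  f(-0.160000) = -2.938496
  f(2.870000) = 47.096803
  x_2 = 2.870000 - 47.096803×(2.870000 - (-0.160000))/(47.096803 - (-2.938496))
       = 0.017947
Iteration 2:
  f(2.870000) = 47.096803
  f(0.017947) = -1.891989
  x_3 = 0.017947 - (-1.891989)×(0.017947 - 2.870000)/(-1.891989 - 47.096803)
       = 0.128096
Iteration 3:
  f(0.017947) = -1.891989
  f(0.128096) = -1.212914
  x_4 = 0.128096 - (-1.212914)×(0.128096 - 0.017947)/(-1.212914 - (-1.891989))
       = 0.324836
Iteration 4:
  f(0.128096) = -1.212914
  f(0.324836) = 0.088807
  x_5 = 0.324836 - 0.088807×(0.324836 - 0.128096)/(0.088807 - (-1.212914))
       = 0.311413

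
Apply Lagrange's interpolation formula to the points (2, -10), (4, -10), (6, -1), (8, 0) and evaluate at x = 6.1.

Lagrange interpolation formula:
P(x) = Σ yᵢ × Lᵢ(x)
where Lᵢ(x) = Π_{j≠i} (x - xⱼ)/(xᵢ - xⱼ)

L_0(6.1) = (6.1 - 4)/(2 - 4) × (6.1 - 6)/(2 - 6) × (6.1 - 8)/(2 - 8) = 0.008312
L_1(6.1) = (6.1 - 2)/(4 - 2) × (6.1 - 6)/(4 - 6) × (6.1 - 8)/(4 - 8) = -0.048687
L_2(6.1) = (6.1 - 2)/(6 - 2) × (6.1 - 4)/(6 - 4) × (6.1 - 8)/(6 - 8) = 1.022437
L_3(6.1) = (6.1 - 2)/(8 - 2) × (6.1 - 4)/(8 - 4) × (6.1 - 6)/(8 - 6) = 0.017937

P(6.1) = (-10)×L_0(6.1) + (-10)×L_1(6.1) + (-1)×L_2(6.1) + 0×L_3(6.1)
P(6.1) = -0.618688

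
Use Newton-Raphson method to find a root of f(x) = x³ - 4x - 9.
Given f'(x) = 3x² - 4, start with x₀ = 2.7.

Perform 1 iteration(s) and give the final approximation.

f(x) = x³ - 4x - 9
f'(x) = 3x² - 4
x₀ = 2.7

Newton-Raphson formula: x_{n+1} = x_n - f(x_n)/f'(x_n)

Iteration 1:
  f(2.700000) = -0.117000
  f'(2.700000) = 17.870000
  x_1 = 2.700000 - (-0.117000)/17.870000 = 2.706547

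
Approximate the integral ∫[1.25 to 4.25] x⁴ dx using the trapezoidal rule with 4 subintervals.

f(x) = x⁴
a = 1.25, b = 4.25, n = 4
h = (b - a)/n = 0.750000

Trapezoidal rule: (h/2)[f(x₀) + 2f(x₁) + 2f(x₂) + ... + f(xₙ)]

x_0 = 1.2500, f(x_0) = 2.441406, coefficient = 1
x_1 = 2.0000, f(x_1) = 16.000000, coefficient = 2
x_2 = 2.7500, f(x_2) = 57.191406, coefficient = 2
x_3 = 3.5000, f(x_3) = 150.062500, coefficient = 2
x_4 = 4.2500, f(x_4) = 326.253906, coefficient = 1

I ≈ (0.750000/2) × 775.203125 = 290.701172
Exact value: 276.705469
Error: 13.995703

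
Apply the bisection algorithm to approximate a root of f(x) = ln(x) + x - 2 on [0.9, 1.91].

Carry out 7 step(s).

f(x) = ln(x) + x - 2
Initial interval: [0.9, 1.91]

Iteration 1:
  c_1 = (0.900000 + 1.910000)/2 = 1.405000
  f(c_1) = f(1.405000) = -0.254963
  f(a) × f(c) ≥ 0, new interval: [1.405000, 1.910000]
Iteration 2:
  c_2 = (1.405000 + 1.910000)/2 = 1.657500
  f(c_2) = f(1.657500) = 0.162810
  f(a) × f(c) < 0, new interval: [1.405000, 1.657500]
Iteration 3:
  c_3 = (1.405000 + 1.657500)/2 = 1.531250
  f(c_3) = f(1.531250) = -0.042666
  f(a) × f(c) ≥ 0, new interval: [1.531250, 1.657500]
Iteration 4:
  c_4 = (1.531250 + 1.657500)/2 = 1.594375
  f(c_4) = f(1.594375) = 0.060857
  f(a) × f(c) < 0, new interval: [1.531250, 1.594375]
Iteration 5:
  c_5 = (1.531250 + 1.594375)/2 = 1.562812
  f(c_5) = f(1.562812) = 0.009300
  f(a) × f(c) < 0, new interval: [1.531250, 1.562812]
Iteration 6:
  c_6 = (1.531250 + 1.562812)/2 = 1.547031
  f(c_6) = f(1.547031) = -0.016631
  f(a) × f(c) ≥ 0, new interval: [1.547031, 1.562812]
Iteration 7:
  c_7 = (1.547031 + 1.562812)/2 = 1.554922
  f(c_7) = f(1.554922) = -0.003653
  f(a) × f(c) ≥ 0, new interval: [1.554922, 1.562812]

After 7 iteration(s), the approximation is c_7 = 1.554922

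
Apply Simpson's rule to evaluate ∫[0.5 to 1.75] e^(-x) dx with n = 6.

f(x) = e^(-x)
a = 0.5, b = 1.75, n = 6
h = (b - a)/n = 0.208333

Simpson's rule: (h/3)[f(x₀) + 4f(x₁) + 2f(x₂) + ... + f(xₙ)]

x_0 = 0.5000, f(x_0) = 0.606531, coefficient = 1
x_1 = 0.7083, f(x_1) = 0.492464, coefficient = 4
x_2 = 0.9167, f(x_2) = 0.399850, coefficient = 2
x_3 = 1.1250, f(x_3) = 0.324652, coefficient = 4
x_4 = 1.3333, f(x_4) = 0.263597, coefficient = 2
x_5 = 1.5417, f(x_5) = 0.214024, coefficient = 4
x_6 = 1.7500, f(x_6) = 0.173774, coefficient = 1

I ≈ (0.208333/3) × 6.231762 = 0.432761
Exact value: 0.432757
Error: 0.000005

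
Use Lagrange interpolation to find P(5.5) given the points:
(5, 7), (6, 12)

Lagrange interpolation formula:
P(x) = Σ yᵢ × Lᵢ(x)
where Lᵢ(x) = Π_{j≠i} (x - xⱼ)/(xᵢ - xⱼ)

L_0(5.5) = (5.5 - 6)/(5 - 6) = 0.500000
L_1(5.5) = (5.5 - 5)/(6 - 5) = 0.500000

P(5.5) = 7×L_0(5.5) + 12×L_1(5.5)
P(5.5) = 9.500000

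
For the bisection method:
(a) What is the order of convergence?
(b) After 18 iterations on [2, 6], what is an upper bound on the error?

(a) Bisection has linear (order 1) convergence; the error is halved each step.

(b) Error bound = (b-a)/2^n = (6 - 2)/2^{18}
    = 4/2^{18}

(a) 1 (linear); (b) error ≤ 1.53e-05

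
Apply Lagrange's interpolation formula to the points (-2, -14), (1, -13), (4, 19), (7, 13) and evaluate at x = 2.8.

Lagrange interpolation formula:
P(x) = Σ yᵢ × Lᵢ(x)
where Lᵢ(x) = Π_{j≠i} (x - xⱼ)/(xᵢ - xⱼ)

L_0(2.8) = (2.8 - 1)/(-2 - 1) × (2.8 - 4)/(-2 - 4) × (2.8 - 7)/(-2 - 7) = -0.056000
L_1(2.8) = (2.8 - (-2))/(1 - (-2)) × (2.8 - 4)/(1 - 4) × (2.8 - 7)/(1 - 7) = 0.448000
L_2(2.8) = (2.8 - (-2))/(4 - (-2)) × (2.8 - 1)/(4 - 1) × (2.8 - 7)/(4 - 7) = 0.672000
L_3(2.8) = (2.8 - (-2))/(7 - (-2)) × (2.8 - 1)/(7 - 1) × (2.8 - 4)/(7 - 4) = -0.064000

P(2.8) = (-14)×L_0(2.8) + (-13)×L_1(2.8) + 19×L_2(2.8) + 13×L_3(2.8)
P(2.8) = 6.896000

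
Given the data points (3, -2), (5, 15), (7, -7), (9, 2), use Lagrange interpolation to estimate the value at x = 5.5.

Lagrange interpolation formula:
P(x) = Σ yᵢ × Lᵢ(x)
where Lᵢ(x) = Π_{j≠i} (x - xⱼ)/(xᵢ - xⱼ)

L_0(5.5) = (5.5 - 5)/(3 - 5) × (5.5 - 7)/(3 - 7) × (5.5 - 9)/(3 - 9) = -0.054688
L_1(5.5) = (5.5 - 3)/(5 - 3) × (5.5 - 7)/(5 - 7) × (5.5 - 9)/(5 - 9) = 0.820312
L_2(5.5) = (5.5 - 3)/(7 - 3) × (5.5 - 5)/(7 - 5) × (5.5 - 9)/(7 - 9) = 0.273438
L_3(5.5) = (5.5 - 3)/(9 - 3) × (5.5 - 5)/(9 - 5) × (5.5 - 7)/(9 - 7) = -0.039062

P(5.5) = (-2)×L_0(5.5) + 15×L_1(5.5) + (-7)×L_2(5.5) + 2×L_3(5.5)
P(5.5) = 10.421875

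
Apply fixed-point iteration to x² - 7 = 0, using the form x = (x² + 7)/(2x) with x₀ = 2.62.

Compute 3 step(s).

Equation: x² - 7 = 0
Fixed-point form: x = (x² + 7)/(2x)
x₀ = 2.62

x_1 = g(2.620000) = 2.645878
x_2 = g(2.645878) = 2.645751
x_3 = g(2.645751) = 2.645751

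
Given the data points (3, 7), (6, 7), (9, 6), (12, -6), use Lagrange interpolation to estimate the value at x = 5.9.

Lagrange interpolation formula:
P(x) = Σ yᵢ × Lᵢ(x)
where Lᵢ(x) = Π_{j≠i} (x - xⱼ)/(xᵢ - xⱼ)

L_0(5.9) = (5.9 - 6)/(3 - 6) × (5.9 - 9)/(3 - 9) × (5.9 - 12)/(3 - 12) = 0.011673
L_1(5.9) = (5.9 - 3)/(6 - 3) × (5.9 - 9)/(6 - 9) × (5.9 - 12)/(6 - 12) = 1.015537
L_2(5.9) = (5.9 - 3)/(9 - 3) × (5.9 - 6)/(9 - 6) × (5.9 - 12)/(9 - 12) = -0.032759
L_3(5.9) = (5.9 - 3)/(12 - 3) × (5.9 - 6)/(12 - 6) × (5.9 - 9)/(12 - 9) = 0.005549

P(5.9) = 7×L_0(5.9) + 7×L_1(5.9) + 6×L_2(5.9) + (-6)×L_3(5.9)
P(5.9) = 6.960617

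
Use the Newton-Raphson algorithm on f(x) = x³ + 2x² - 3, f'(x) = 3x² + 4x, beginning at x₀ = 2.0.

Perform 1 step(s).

f(x) = x³ + 2x² - 3
f'(x) = 3x² + 4x
x₀ = 2.0

Newton-Raphson formula: x_{n+1} = x_n - f(x_n)/f'(x_n)

Iteration 1:
  f(2.000000) = 13.000000
  f'(2.000000) = 20.000000
  x_1 = 2.000000 - 13.000000/20.000000 = 1.350000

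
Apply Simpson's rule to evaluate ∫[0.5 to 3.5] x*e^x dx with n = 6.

f(x) = x*e^x
a = 0.5, b = 3.5, n = 6
h = (b - a)/n = 0.500000

Simpson's rule: (h/3)[f(x₀) + 4f(x₁) + 2f(x₂) + ... + f(xₙ)]

x_0 = 0.5000, f(x_0) = 0.824361, coefficient = 1
x_1 = 1.0000, f(x_1) = 2.718282, coefficient = 4
x_2 = 1.5000, f(x_2) = 6.722534, coefficient = 2
x_3 = 2.0000, f(x_3) = 14.778112, coefficient = 4
x_4 = 2.5000, f(x_4) = 30.456235, coefficient = 2
x_5 = 3.0000, f(x_5) = 60.256611, coefficient = 4
x_6 = 3.5000, f(x_6) = 115.904082, coefficient = 1

I ≈ (0.500000/3) × 502.097999 = 83.683000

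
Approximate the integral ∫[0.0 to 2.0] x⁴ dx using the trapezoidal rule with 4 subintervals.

f(x) = x⁴
a = 0.0, b = 2.0, n = 4
h = (b - a)/n = 0.500000

Trapezoidal rule: (h/2)[f(x₀) + 2f(x₁) + 2f(x₂) + ... + f(xₙ)]

x_0 = 0.0000, f(x_0) = 0.000000, coefficient = 1
x_1 = 0.5000, f(x_1) = 0.062500, coefficient = 2
x_2 = 1.0000, f(x_2) = 1.000000, coefficient = 2
x_3 = 1.5000, f(x_3) = 5.062500, coefficient = 2
x_4 = 2.0000, f(x_4) = 16.000000, coefficient = 1

I ≈ (0.500000/2) × 28.250000 = 7.062500
Exact value: 6.400000
Error: 0.662500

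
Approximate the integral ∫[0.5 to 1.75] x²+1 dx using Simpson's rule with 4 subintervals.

f(x) = x²+1
a = 0.5, b = 1.75, n = 4
h = (b - a)/n = 0.312500

Simpson's rule: (h/3)[f(x₀) + 4f(x₁) + 2f(x₂) + ... + f(xₙ)]

x_0 = 0.5000, f(x_0) = 1.250000, coefficient = 1
x_1 = 0.8125, f(x_1) = 1.660156, coefficient = 4
x_2 = 1.1250, f(x_2) = 2.265625, coefficient = 2
x_3 = 1.4375, f(x_3) = 3.066406, coefficient = 4
x_4 = 1.7500, f(x_4) = 4.062500, coefficient = 1

I ≈ (0.312500/3) × 28.750000 = 2.994792
Exact value: 2.994792
Error: 0.000000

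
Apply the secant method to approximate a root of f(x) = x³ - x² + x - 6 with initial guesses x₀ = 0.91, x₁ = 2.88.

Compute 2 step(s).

f(x) = x³ - x² + x - 6
x₀ = 0.91, x₁ = 2.88

Secant formula: x_{n+1} = x_n - f(x_n)(x_n - x_{n-1})/(f(x_n) - f(x_{n-1}))

Iteration 1:
  f(0.910000) = -5.164529
  f(2.880000) = 12.473472
  x_2 = 2.880000 - 12.473472×(2.880000 - 0.910000)/(12.473472 - (-5.164529))
       = 1.486830
Iteration 2:
  f(2.880000) = 12.473472
  f(1.486830) = -3.436954
  x_3 = 1.486830 - (-3.436954)×(1.486830 - 2.880000)/(-3.436954 - 12.473472)
       = 1.787781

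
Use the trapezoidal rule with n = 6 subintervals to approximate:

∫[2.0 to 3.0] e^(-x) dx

f(x) = e^(-x)
a = 2.0, b = 3.0, n = 6
h = (b - a)/n = 0.166667

Trapezoidal rule: (h/2)[f(x₀) + 2f(x₁) + 2f(x₂) + ... + f(xₙ)]

x_0 = 2.0000, f(x_0) = 0.135335, coefficient = 1
x_1 = 2.1667, f(x_1) = 0.114559, coefficient = 2
x_2 = 2.3333, f(x_2) = 0.096972, coefficient = 2
x_3 = 2.5000, f(x_3) = 0.082085, coefficient = 2
x_4 = 2.6667, f(x_4) = 0.069483, coefficient = 2
x_5 = 2.8333, f(x_5) = 0.058816, coefficient = 2
x_6 = 3.0000, f(x_6) = 0.049787, coefficient = 1

I ≈ (0.166667/2) × 1.028954 = 0.085746
Exact value: 0.085548
Error: 0.000198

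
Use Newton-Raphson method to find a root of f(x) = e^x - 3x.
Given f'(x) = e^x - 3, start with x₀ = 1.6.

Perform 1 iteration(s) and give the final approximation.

f(x) = e^x - 3x
f'(x) = e^x - 3
x₀ = 1.6

Newton-Raphson formula: x_{n+1} = x_n - f(x_n)/f'(x_n)

Iteration 1:
  f(1.600000) = 0.153032
  f'(1.600000) = 1.953032
  x_1 = 1.600000 - 0.153032/1.953032 = 1.521644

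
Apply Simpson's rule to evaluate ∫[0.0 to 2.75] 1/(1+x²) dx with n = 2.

f(x) = 1/(1+x²)
a = 0.0, b = 2.75, n = 2
h = (b - a)/n = 1.375000

Simpson's rule: (h/3)[f(x₀) + 4f(x₁) + 2f(x₂) + ... + f(xₙ)]

x_0 = 0.0000, f(x_0) = 1.000000, coefficient = 1
x_1 = 1.3750, f(x_1) = 0.345946, coefficient = 4
x_2 = 2.7500, f(x_2) = 0.116788, coefficient = 1

I ≈ (1.375000/3) × 2.500572 = 1.146096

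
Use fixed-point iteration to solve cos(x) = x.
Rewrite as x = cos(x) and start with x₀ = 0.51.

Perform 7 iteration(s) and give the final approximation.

Equation: cos(x) = x
Fixed-point form: x = cos(x)
x₀ = 0.51

x_1 = g(0.510000) = 0.872745
x_2 = g(0.872745) = 0.642726
x_3 = g(0.642726) = 0.800465
x_4 = g(0.800465) = 0.696373
x_5 = g(0.696373) = 0.767173
x_6 = g(0.767173) = 0.719875
x_7 = g(0.719875) = 0.751888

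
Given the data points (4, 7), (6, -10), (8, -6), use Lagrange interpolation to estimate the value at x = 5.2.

Lagrange interpolation formula:
P(x) = Σ yᵢ × Lᵢ(x)
where Lᵢ(x) = Π_{j≠i} (x - xⱼ)/(xᵢ - xⱼ)

L_0(5.2) = (5.2 - 6)/(4 - 6) × (5.2 - 8)/(4 - 8) = 0.280000
L_1(5.2) = (5.2 - 4)/(6 - 4) × (5.2 - 8)/(6 - 8) = 0.840000
L_2(5.2) = (5.2 - 4)/(8 - 4) × (5.2 - 6)/(8 - 6) = -0.120000

P(5.2) = 7×L_0(5.2) + (-10)×L_1(5.2) + (-6)×L_2(5.2)
P(5.2) = -5.720000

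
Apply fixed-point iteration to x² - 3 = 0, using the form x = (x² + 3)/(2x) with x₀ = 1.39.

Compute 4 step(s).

Equation: x² - 3 = 0
Fixed-point form: x = (x² + 3)/(2x)
x₀ = 1.39

x_1 = g(1.390000) = 1.774137
x_2 = g(1.774137) = 1.732550
x_3 = g(1.732550) = 1.732051
x_4 = g(1.732051) = 1.732051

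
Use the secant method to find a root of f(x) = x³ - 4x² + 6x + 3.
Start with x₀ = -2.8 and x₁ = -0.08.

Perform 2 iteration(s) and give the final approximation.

f(x) = x³ - 4x² + 6x + 3
x₀ = -2.8, x₁ = -0.08

Secant formula: x_{n+1} = x_n - f(x_n)(x_n - x_{n-1})/(f(x_n) - f(x_{n-1}))

Iteration 1:
  f(-2.800000) = -67.112000
  f(-0.080000) = 2.493888
  x_2 = -0.080000 - 2.493888×(-0.080000 - (-2.800000))/(2.493888 - (-67.112000))
       = -0.177454
Iteration 2:
  f(-0.080000) = 2.493888
  f(-0.177454) = 1.803728
  x_3 = -0.177454 - 1.803728×(-0.177454 - (-0.080000))/(1.803728 - 2.493888)
       = -0.432149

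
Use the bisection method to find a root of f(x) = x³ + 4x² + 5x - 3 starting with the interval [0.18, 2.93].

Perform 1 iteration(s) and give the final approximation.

f(x) = x³ + 4x² + 5x - 3
Initial interval: [0.18, 2.93]

Iteration 1:
  c_1 = (0.180000 + 2.930000)/2 = 1.555000
  f(c_1) = f(1.555000) = 18.207129
  f(a) × f(c) < 0, new interval: [0.180000, 1.555000]

After 1 iteration(s), the approximation is c_1 = 1.555000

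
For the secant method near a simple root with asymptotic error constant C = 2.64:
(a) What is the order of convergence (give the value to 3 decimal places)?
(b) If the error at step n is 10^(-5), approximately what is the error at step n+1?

(a) Secant method has superlinear convergence with order φ = (1+√5)/2 ≈ 1.618.
    This means |e_{n+1}| ≈ C|e_n|^1.618.

(b) With |e_n| = 10^(-5) and C = 2.64:
    |e_{n+1}| ≈ 2.64 × (10^(-5))^1.618 = 2.64 × 10^(-8.09)

(a) ≈ 1.618 (golden ratio); (b) |e_{n+1}| ≈ 2.145e-08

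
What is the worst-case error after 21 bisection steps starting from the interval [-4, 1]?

Bisection error bound: |error| ≤ (b-a)/2^n
|error| ≤ (1 - (-4))/2^21 = 5/2^21
|error| ≤ 0.0000023842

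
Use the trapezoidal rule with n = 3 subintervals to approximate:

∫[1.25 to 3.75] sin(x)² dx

f(x) = sin(x)²
a = 1.25, b = 3.75, n = 3
h = (b - a)/n = 0.833333

Trapezoidal rule: (h/2)[f(x₀) + 2f(x₁) + 2f(x₂) + ... + f(xₙ)]

x_0 = 1.2500, f(x_0) = 0.900572, coefficient = 1
x_1 = 2.0833, f(x_1) = 0.759518, coefficient = 2
x_2 = 2.9167, f(x_2) = 0.049744, coefficient = 2
x_3 = 3.7500, f(x_3) = 0.326682, coefficient = 1

I ≈ (0.833333/2) × 2.845778 = 1.185741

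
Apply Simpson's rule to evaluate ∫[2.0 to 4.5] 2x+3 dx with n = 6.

f(x) = 2x+3
a = 2.0, b = 4.5, n = 6
h = (b - a)/n = 0.416667

Simpson's rule: (h/3)[f(x₀) + 4f(x₁) + 2f(x₂) + ... + f(xₙ)]

x_0 = 2.0000, f(x_0) = 7.000000, coefficient = 1
x_1 = 2.4167, f(x_1) = 7.833333, coefficient = 4
x_2 = 2.8333, f(x_2) = 8.666667, coefficient = 2
x_3 = 3.2500, f(x_3) = 9.500000, coefficient = 4
x_4 = 3.6667, f(x_4) = 10.333333, coefficient = 2
x_5 = 4.0833, f(x_5) = 11.166667, coefficient = 4
x_6 = 4.5000, f(x_6) = 12.000000, coefficient = 1

I ≈ (0.416667/3) × 171.000000 = 23.750000
Exact value: 23.750000
Error: 0.000000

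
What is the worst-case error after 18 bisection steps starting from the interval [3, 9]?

Bisection error bound: |error| ≤ (b-a)/2^n
|error| ≤ (9 - 3)/2^18 = 6/2^18
|error| ≤ 0.0000228882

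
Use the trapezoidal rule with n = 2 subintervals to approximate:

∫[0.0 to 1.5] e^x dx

f(x) = e^x
a = 0.0, b = 1.5, n = 2
h = (b - a)/n = 0.750000

Trapezoidal rule: (h/2)[f(x₀) + 2f(x₁) + 2f(x₂) + ... + f(xₙ)]

x_0 = 0.0000, f(x_0) = 1.000000, coefficient = 1
x_1 = 0.7500, f(x_1) = 2.117000, coefficient = 2
x_2 = 1.5000, f(x_2) = 4.481689, coefficient = 1

I ≈ (0.750000/2) × 9.715689 = 3.643383
Exact value: 3.481689
Error: 0.161694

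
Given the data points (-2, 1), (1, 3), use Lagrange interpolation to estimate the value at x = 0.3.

Lagrange interpolation formula:
P(x) = Σ yᵢ × Lᵢ(x)
where Lᵢ(x) = Π_{j≠i} (x - xⱼ)/(xᵢ - xⱼ)

L_0(0.3) = (0.3 - 1)/(-2 - 1) = 0.233333
L_1(0.3) = (0.3 - (-2))/(1 - (-2)) = 0.766667

P(0.3) = 1×L_0(0.3) + 3×L_1(0.3)
P(0.3) = 2.533333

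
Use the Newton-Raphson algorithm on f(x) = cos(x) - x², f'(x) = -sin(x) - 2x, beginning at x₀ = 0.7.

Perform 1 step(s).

f(x) = cos(x) - x²
f'(x) = -sin(x) - 2x
x₀ = 0.7

Newton-Raphson formula: x_{n+1} = x_n - f(x_n)/f'(x_n)

Iteration 1:
  f(0.700000) = 0.274842
  f'(0.700000) = -2.044218
  x_1 = 0.700000 - 0.274842/(-2.044218) = 0.834449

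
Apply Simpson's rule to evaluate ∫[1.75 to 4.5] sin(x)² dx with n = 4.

f(x) = sin(x)²
a = 1.75, b = 4.5, n = 4
h = (b - a)/n = 0.687500

Simpson's rule: (h/3)[f(x₀) + 4f(x₁) + 2f(x₂) + ... + f(xₙ)]

x_0 = 1.7500, f(x_0) = 0.968228, coefficient = 1
x_1 = 2.4375, f(x_1) = 0.419052, coefficient = 4
x_2 = 3.1250, f(x_2) = 0.000275, coefficient = 2
x_3 = 3.8125, f(x_3) = 0.386507, coefficient = 4
x_4 = 4.5000, f(x_4) = 0.955565, coefficient = 1

I ≈ (0.687500/3) × 5.146582 = 1.179425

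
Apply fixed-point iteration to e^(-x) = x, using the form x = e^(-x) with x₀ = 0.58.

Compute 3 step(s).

Equation: e^(-x) = x
Fixed-point form: x = e^(-x)
x₀ = 0.58

x_1 = g(0.580000) = 0.559898
x_2 = g(0.559898) = 0.571267
x_3 = g(0.571267) = 0.564809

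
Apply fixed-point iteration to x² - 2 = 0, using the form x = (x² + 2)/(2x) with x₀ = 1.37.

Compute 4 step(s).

Equation: x² - 2 = 0
Fixed-point form: x = (x² + 2)/(2x)
x₀ = 1.37

x_1 = g(1.370000) = 1.414927
x_2 = g(1.414927) = 1.414214
x_3 = g(1.414214) = 1.414214
x_4 = g(1.414214) = 1.414214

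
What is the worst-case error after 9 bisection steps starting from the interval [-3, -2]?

Bisection error bound: |error| ≤ (b-a)/2^n
|error| ≤ (-2 - (-3))/2^9 = 1/2^9
|error| ≤ 0.0019531250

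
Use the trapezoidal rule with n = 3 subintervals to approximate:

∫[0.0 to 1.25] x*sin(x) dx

f(x) = x*sin(x)
a = 0.0, b = 1.25, n = 3
h = (b - a)/n = 0.416667

Trapezoidal rule: (h/2)[f(x₀) + 2f(x₁) + 2f(x₂) + ... + f(xₙ)]

x_0 = 0.0000, f(x_0) = 0.000000, coefficient = 1
x_1 = 0.4167, f(x_1) = 0.168631, coefficient = 2
x_2 = 0.8333, f(x_2) = 0.616814, coefficient = 2
x_3 = 1.2500, f(x_3) = 1.186231, coefficient = 1

I ≈ (0.416667/2) × 2.757121 = 0.574400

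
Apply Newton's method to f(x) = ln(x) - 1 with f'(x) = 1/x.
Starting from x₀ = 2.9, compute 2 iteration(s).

f(x) = ln(x) - 1
f'(x) = 1/x
x₀ = 2.9

Newton-Raphson formula: x_{n+1} = x_n - f(x_n)/f'(x_n)

Iteration 1:
  f(2.900000) = 0.064711
  f'(2.900000) = 0.344828
  x_1 = 2.900000 - 0.064711/0.344828 = 2.712339
Iteration 2:
  f(2.712339) = -0.002189
  f'(2.712339) = 0.368685
  x_2 = 2.712339 - (-0.002189)/0.368685 = 2.718275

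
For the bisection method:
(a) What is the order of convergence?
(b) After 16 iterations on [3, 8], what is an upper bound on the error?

(a) Bisection has linear (order 1) convergence; the error is halved each step.

(b) Error bound = (b-a)/2^n = (8 - 3)/2^{16}
    = 5/2^{16}

(a) 1 (linear); (b) error ≤ 7.63e-05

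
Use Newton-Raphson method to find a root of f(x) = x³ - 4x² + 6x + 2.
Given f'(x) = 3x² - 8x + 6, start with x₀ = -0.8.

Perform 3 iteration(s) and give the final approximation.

f(x) = x³ - 4x² + 6x + 2
f'(x) = 3x² - 8x + 6
x₀ = -0.8

Newton-Raphson formula: x_{n+1} = x_n - f(x_n)/f'(x_n)

Iteration 1:
  f(-0.800000) = -5.872000
  f'(-0.800000) = 14.320000
  x_1 = -0.800000 - (-5.872000)/14.320000 = -0.389944
Iteration 2:
  f(-0.389944) = -1.007184
  f'(-0.389944) = 9.575722
  x_2 = -0.389944 - (-1.007184)/9.575722 = -0.284763
Iteration 3:
  f(-0.284763) = -0.056030
  f'(-0.284763) = 8.521375
  x_3 = -0.284763 - (-0.056030)/8.521375 = -0.278188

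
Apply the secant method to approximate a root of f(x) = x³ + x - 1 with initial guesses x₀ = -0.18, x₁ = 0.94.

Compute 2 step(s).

f(x) = x³ + x - 1
x₀ = -0.18, x₁ = 0.94

Secant formula: x_{n+1} = x_n - f(x_n)(x_n - x_{n-1})/(f(x_n) - f(x_{n-1}))

Iteration 1:
  f(-0.180000) = -1.185832
  f(0.940000) = 0.770584
  x_2 = 0.940000 - 0.770584×(0.940000 - (-0.180000))/(0.770584 - (-1.185832))
       = 0.498860
Iteration 2:
  f(0.940000) = 0.770584
  f(0.498860) = -0.376994
  x_3 = 0.498860 - (-0.376994)×(0.498860 - 0.940000)/(-0.376994 - 0.770584)
       = 0.643780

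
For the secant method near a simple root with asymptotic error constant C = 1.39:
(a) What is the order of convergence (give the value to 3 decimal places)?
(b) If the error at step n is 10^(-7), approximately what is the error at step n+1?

(a) Secant method has superlinear convergence with order φ = (1+√5)/2 ≈ 1.618.
    This means |e_{n+1}| ≈ C|e_n|^1.618.

(b) With |e_n| = 10^(-7) and C = 1.39:
    |e_{n+1}| ≈ 1.39 × (10^(-7))^1.618 = 1.39 × 10^(-11.33)

(a) ≈ 1.618 (golden ratio); (b) |e_{n+1}| ≈ 6.558e-12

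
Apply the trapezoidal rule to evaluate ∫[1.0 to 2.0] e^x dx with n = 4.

f(x) = e^x
a = 1.0, b = 2.0, n = 4
h = (b - a)/n = 0.250000

Trapezoidal rule: (h/2)[f(x₀) + 2f(x₁) + 2f(x₂) + ... + f(xₙ)]

x_0 = 1.0000, f(x_0) = 2.718282, coefficient = 1
x_1 = 1.2500, f(x_1) = 3.490343, coefficient = 2
x_2 = 1.5000, f(x_2) = 4.481689, coefficient = 2
x_3 = 1.7500, f(x_3) = 5.754603, coefficient = 2
x_4 = 2.0000, f(x_4) = 7.389056, coefficient = 1

I ≈ (0.250000/2) × 37.560607 = 4.695076
Exact value: 4.670774
Error: 0.024302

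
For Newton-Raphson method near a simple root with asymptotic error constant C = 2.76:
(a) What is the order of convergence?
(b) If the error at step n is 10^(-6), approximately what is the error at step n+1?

(a) Newton-Raphson has quadratic (order 2) convergence near simple roots.
    This means |e_{n+1}| ≈ C|e_n|².

(b) With |e_n| = 10^(-6) and C = 2.76:
    |e_{n+1}| ≈ 2.76 × (10^(-6))² = 2.76 × 10^(-12)

(a) 2 (quadratic); (b) |e_{n+1}| ≈ 2.760e-12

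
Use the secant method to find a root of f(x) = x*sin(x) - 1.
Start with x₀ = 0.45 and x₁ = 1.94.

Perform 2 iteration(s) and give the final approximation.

f(x) = x*sin(x) - 1
x₀ = 0.45, x₁ = 1.94

Secant formula: x_{n+1} = x_n - f(x_n)(x_n - x_{n-1})/(f(x_n) - f(x_{n-1}))

Iteration 1:
  f(0.450000) = -0.804266
  f(1.940000) = 0.809273
  x_2 = 1.940000 - 0.809273×(1.940000 - 0.450000)/(0.809273 - (-0.804266))
       = 1.192688
Iteration 2:
  f(1.940000) = 0.809273
  f(1.192688) = 0.108442
  x_3 = 1.192688 - 0.108442×(1.192688 - 1.940000)/(0.108442 - 0.809273)
       = 1.077054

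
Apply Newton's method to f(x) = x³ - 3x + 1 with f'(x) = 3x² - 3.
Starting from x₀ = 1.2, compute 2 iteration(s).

f(x) = x³ - 3x + 1
f'(x) = 3x² - 3
x₀ = 1.2

Newton-Raphson formula: x_{n+1} = x_n - f(x_n)/f'(x_n)

Iteration 1:
  f(1.200000) = -0.872000
  f'(1.200000) = 1.320000
  x_1 = 1.200000 - (-0.872000)/1.320000 = 1.860606
Iteration 2:
  f(1.860606) = 1.859330
  f'(1.860606) = 7.385565
  x_2 = 1.860606 - 1.859330/7.385565 = 1.608854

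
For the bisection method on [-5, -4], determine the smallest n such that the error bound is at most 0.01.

We need (b-a)/2^n ≤ 0.01
(-4 - (-5))/2^n ≤ 0.01
1/2^n ≤ 0.01
2^n ≥ 100
n ≥ log₂(100) = 6.64
n ≥ 7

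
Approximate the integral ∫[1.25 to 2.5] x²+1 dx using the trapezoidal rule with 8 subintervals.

f(x) = x²+1
a = 1.25, b = 2.5, n = 8
h = (b - a)/n = 0.156250

Trapezoidal rule: (h/2)[f(x₀) + 2f(x₁) + 2f(x₂) + ... + f(xₙ)]

x_0 = 1.2500, f(x_0) = 2.562500, coefficient = 1
x_1 = 1.4062, f(x_1) = 2.977539, coefficient = 2
x_2 = 1.5625, f(x_2) = 3.441406, coefficient = 2
x_3 = 1.7188, f(x_3) = 3.954102, coefficient = 2
x_4 = 1.8750, f(x_4) = 4.515625, coefficient = 2
x_5 = 2.0312, f(x_5) = 5.125977, coefficient = 2
x_6 = 2.1875, f(x_6) = 5.785156, coefficient = 2
x_7 = 2.3438, f(x_7) = 6.493164, coefficient = 2
x_8 = 2.5000, f(x_8) = 7.250000, coefficient = 1

I ≈ (0.156250/2) × 74.398438 = 5.812378
Exact value: 5.807292
Error: 0.005086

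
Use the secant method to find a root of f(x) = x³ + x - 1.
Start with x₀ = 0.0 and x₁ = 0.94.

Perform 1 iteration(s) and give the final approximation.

f(x) = x³ + x - 1
x₀ = 0.0, x₁ = 0.94

Secant formula: x_{n+1} = x_n - f(x_n)(x_n - x_{n-1})/(f(x_n) - f(x_{n-1}))

Iteration 1:
  f(0.000000) = -1.000000
  f(0.940000) = 0.770584
  x_2 = 0.940000 - 0.770584×(0.940000 - 0.000000)/(0.770584 - (-1.000000))
       = 0.530898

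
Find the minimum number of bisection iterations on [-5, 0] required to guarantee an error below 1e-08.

We need (b-a)/2^n ≤ 1e-08
(0 - (-5))/2^n ≤ 1e-08
5/2^n ≤ 1e-08
2^n ≥ 500000000
n ≥ log₂(500000000) = 28.90
n ≥ 29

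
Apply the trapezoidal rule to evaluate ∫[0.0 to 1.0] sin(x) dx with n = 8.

f(x) = sin(x)
a = 0.0, b = 1.0, n = 8
h = (b - a)/n = 0.125000

Trapezoidal rule: (h/2)[f(x₀) + 2f(x₁) + 2f(x₂) + ... + f(xₙ)]

x_0 = 0.0000, f(x_0) = 0.000000, coefficient = 1
x_1 = 0.1250, f(x_1) = 0.124675, coefficient = 2
x_2 = 0.2500, f(x_2) = 0.247404, coefficient = 2
x_3 = 0.3750, f(x_3) = 0.366273, coefficient = 2
x_4 = 0.5000, f(x_4) = 0.479426, coefficient = 2
x_5 = 0.6250, f(x_5) = 0.585097, coefficient = 2
x_6 = 0.7500, f(x_6) = 0.681639, coefficient = 2
x_7 = 0.8750, f(x_7) = 0.767544, coefficient = 2
x_8 = 1.0000, f(x_8) = 0.841471, coefficient = 1

I ≈ (0.125000/2) × 7.345584 = 0.459099
Exact value: 0.459698
Error: 0.000599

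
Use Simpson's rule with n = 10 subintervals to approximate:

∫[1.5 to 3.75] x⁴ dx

f(x) = x⁴
a = 1.5, b = 3.75, n = 10
h = (b - a)/n = 0.225000

Simpson's rule: (h/3)[f(x₀) + 4f(x₁) + 2f(x₂) + ... + f(xₙ)]

x_0 = 1.5000, f(x_0) = 5.062500, coefficient = 1
x_1 = 1.7250, f(x_1) = 8.854344, coefficient = 4
x_2 = 1.9500, f(x_2) = 14.459006, coefficient = 2
x_3 = 2.1750, f(x_3) = 22.378813, coefficient = 4
x_4 = 2.4000, f(x_4) = 33.177600, coefficient = 2
x_5 = 2.6250, f(x_5) = 47.480713, coefficient = 4
x_6 = 2.8500, f(x_6) = 65.975006, coefficient = 2
x_7 = 3.0750, f(x_7) = 89.408844, coefficient = 4
x_8 = 3.3000, f(x_8) = 118.592100, coefficient = 2
x_9 = 3.5250, f(x_9) = 154.396157, coefficient = 4
x_10 = 3.7500, f(x_10) = 197.753906, coefficient = 1

I ≈ (0.225000/3) × 1957.299314 = 146.797449
Exact value: 146.796680
Error: 0.000769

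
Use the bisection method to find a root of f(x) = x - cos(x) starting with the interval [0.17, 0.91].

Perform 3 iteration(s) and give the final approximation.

f(x) = x - cos(x)
Initial interval: [0.17, 0.91]

Iteration 1:
  c_1 = (0.170000 + 0.910000)/2 = 0.540000
  f(c_1) = f(0.540000) = -0.317709
  f(a) × f(c) ≥ 0, new interval: [0.540000, 0.910000]
Iteration 2:
  c_2 = (0.540000 + 0.910000)/2 = 0.725000
  f(c_2) = f(0.725000) = -0.023499
  f(a) × f(c) ≥ 0, new interval: [0.725000, 0.910000]
Iteration 3:
  c_3 = (0.725000 + 0.910000)/2 = 0.817500
  f(c_3) = f(0.817500) = 0.133453
  f(a) × f(c) < 0, new interval: [0.725000, 0.817500]

After 3 iteration(s), the approximation is c_3 = 0.817500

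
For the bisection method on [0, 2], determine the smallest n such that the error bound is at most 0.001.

We need (b-a)/2^n ≤ 0.001
(2 - 0)/2^n ≤ 0.001
2/2^n ≤ 0.001
2^n ≥ 2000
n ≥ log₂(2000) = 10.97
n ≥ 11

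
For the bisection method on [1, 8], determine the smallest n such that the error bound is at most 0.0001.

We need (b-a)/2^n ≤ 0.0001
(8 - 1)/2^n ≤ 0.0001
7/2^n ≤ 0.0001
2^n ≥ 70000
n ≥ log₂(70000) = 16.10
n ≥ 17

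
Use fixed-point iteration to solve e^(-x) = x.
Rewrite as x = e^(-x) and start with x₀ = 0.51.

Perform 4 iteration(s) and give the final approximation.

Equation: e^(-x) = x
Fixed-point form: x = e^(-x)
x₀ = 0.51

x_1 = g(0.510000) = 0.600496
x_2 = g(0.600496) = 0.548540
x_3 = g(0.548540) = 0.577793
x_4 = g(0.577793) = 0.561135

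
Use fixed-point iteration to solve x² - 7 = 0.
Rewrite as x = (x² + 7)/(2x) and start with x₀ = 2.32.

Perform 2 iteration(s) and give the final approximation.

Equation: x² - 7 = 0
Fixed-point form: x = (x² + 7)/(2x)
x₀ = 2.32

x_1 = g(2.320000) = 2.668621
x_2 = g(2.668621) = 2.645849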